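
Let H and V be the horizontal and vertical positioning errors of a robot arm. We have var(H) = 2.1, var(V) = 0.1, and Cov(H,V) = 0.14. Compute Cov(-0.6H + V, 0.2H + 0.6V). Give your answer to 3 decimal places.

-0.214

Cov(-0.6H + V, 0.2H + 0.6V) = (-0.6)(0.2)var(H) + (1)(0.6)var(V) + [(-0.6)(0.6) + (1)(0.2)]Cov(H,V)
= -0.12·2.1 + 0.6·0.1 + -0.16·0.14 = -0.2144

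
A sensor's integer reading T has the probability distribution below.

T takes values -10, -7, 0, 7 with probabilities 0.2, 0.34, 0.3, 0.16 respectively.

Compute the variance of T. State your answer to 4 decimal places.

33.8724

E[T] = (-10)(0.2) + (-7)(0.34) + (0)(0.3) + (7)(0.16) = -3.26
E[T²] = (-10)²(0.2) + (-7)²(0.34) + (0)²(0.3) + (7)²(0.16) = 44.5
Var(T) = E[T²] − (E[T])² = 44.5 − (-3.26)² = 33.8724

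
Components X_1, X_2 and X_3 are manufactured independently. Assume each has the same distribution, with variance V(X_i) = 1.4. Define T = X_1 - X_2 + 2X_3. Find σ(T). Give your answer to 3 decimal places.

By independence, V(T) = (1)²V(X_1) + (-1)²V(X_2) + (2)²V(X_3)
= (1)²·1.4 + (-1)²·1.4 + (2)²·1.4 = 8.4
σ(T) = √8.4 ≈ 2.898

2.898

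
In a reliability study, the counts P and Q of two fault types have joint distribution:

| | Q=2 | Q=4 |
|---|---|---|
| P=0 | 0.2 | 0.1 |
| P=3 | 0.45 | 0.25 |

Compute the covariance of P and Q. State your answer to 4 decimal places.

E[P] = 2.1,  E[Q] = 2.7
E[PQ] = 5.7
cov(P,Q) = E[PQ] − E[P]E[Q] = 5.7 − (2.1)(2.7) = 0.03

0.0300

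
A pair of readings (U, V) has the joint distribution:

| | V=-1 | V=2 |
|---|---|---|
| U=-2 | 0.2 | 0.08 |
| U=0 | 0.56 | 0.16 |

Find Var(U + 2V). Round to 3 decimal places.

7.066

E[U] = -0.56,  E[V] = -0.28,  E[UV] = 0.08
Var(U) = 1.12 − (-0.56)² = 0.8064;  Var(V) = 1.72 − (-0.28)² = 1.6416
cov(U,V) = 0.08 − (-0.56)(-0.28) = -0.0768
Var(U + 2V) = (1)²·0.8064 + (2)²·1.6416 + 2·(1)·(2)·-0.0768 = 7.0656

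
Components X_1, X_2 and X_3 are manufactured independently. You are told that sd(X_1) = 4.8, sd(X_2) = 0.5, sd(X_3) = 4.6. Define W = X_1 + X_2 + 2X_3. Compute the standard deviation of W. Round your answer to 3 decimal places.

V(X_1) = 23.04, V(X_2) = 0.25, V(X_3) = 21.16
By independence, V(W) = (1)²V(X_1) + (1)²V(X_2) + (2)²V(X_3)
= (1)²·23.04 + (1)²·0.25 + (2)²·21.16 = 107.93
sd(W) = √107.93 ≈ 10.389

10.389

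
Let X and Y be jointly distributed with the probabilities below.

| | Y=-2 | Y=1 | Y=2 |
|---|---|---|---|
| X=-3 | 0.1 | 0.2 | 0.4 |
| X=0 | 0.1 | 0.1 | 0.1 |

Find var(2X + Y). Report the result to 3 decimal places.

7.810

E[X] = -2.1,  E[Y] = 0.9,  E[XY] = -2.4
var(X) = 6.3 − (-2.1)² = 1.89;  var(Y) = 3.1 − (0.9)² = 2.29
cov(X,Y) = -2.4 − (-2.1)(0.9) = -0.51
var(2X + Y) = (2)²·1.89 + (1)²·2.29 + 2·(2)·(1)·-0.51 = 7.81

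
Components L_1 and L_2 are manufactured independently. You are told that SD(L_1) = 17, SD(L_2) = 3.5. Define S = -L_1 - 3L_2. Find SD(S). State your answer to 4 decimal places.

19.9812

var(L_1) = 289, var(L_2) = 12.25
By independence, var(S) = (-1)²var(L_1) + (-3)²var(L_2)
= (-1)²·289 + (-3)²·12.25 = 399.25
SD(S) = √399.25 ≈ 19.9812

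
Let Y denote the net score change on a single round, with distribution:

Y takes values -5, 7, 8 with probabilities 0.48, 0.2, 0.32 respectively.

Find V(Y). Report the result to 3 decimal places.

E[Y] = (-5)(0.48) + (7)(0.2) + (8)(0.32) = 1.56
E[Y²] = (-5)²(0.48) + (7)²(0.2) + (8)²(0.32) = 42.28
V(Y) = E[Y²] − (E[Y])² = 42.28 − (1.56)² = 39.8464

39.846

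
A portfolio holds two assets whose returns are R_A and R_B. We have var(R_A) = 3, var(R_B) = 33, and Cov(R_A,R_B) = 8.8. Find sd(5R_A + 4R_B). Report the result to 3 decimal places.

var(5R_A + 4R_B) = (5)²·var(R_A) + (4)²·var(R_B) + 2·(5)·(4)·Cov(R_A,R_B)
= 25·3 + 16·33 + 40·8.8 = 955
sd(5R_A + 4R_B) = √955 ≈ 30.903

30.903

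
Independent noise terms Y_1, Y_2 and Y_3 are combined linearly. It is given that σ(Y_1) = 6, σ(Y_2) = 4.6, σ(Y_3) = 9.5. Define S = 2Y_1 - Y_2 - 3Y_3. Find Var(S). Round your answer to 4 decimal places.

977.4100

Var(Y_1) = 36, Var(Y_2) = 21.16, Var(Y_3) = 90.25
By independence, Var(S) = (2)²Var(Y_1) + (-1)²Var(Y_2) + (-3)²Var(Y_3)
= (2)²·36 + (-1)²·21.16 + (-3)²·90.25 = 977.41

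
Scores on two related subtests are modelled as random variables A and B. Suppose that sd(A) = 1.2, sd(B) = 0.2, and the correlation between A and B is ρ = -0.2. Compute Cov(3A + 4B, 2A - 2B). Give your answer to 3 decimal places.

8.224

var(A) = (1.2)² = 1.44;  var(B) = (0.2)² = 0.04
Cov(A,B) = ρ·sd(A)·sd(B) = -0.2·1.2·0.2 = -0.048
Cov(3A + 4B, 2A - 2B) = (3)(2)var(A) + (4)(-2)var(B) + [(3)(-2) + (4)(2)]Cov(A,B)
= 6·1.44 + -8·0.04 + 2·-0.048 = 8.224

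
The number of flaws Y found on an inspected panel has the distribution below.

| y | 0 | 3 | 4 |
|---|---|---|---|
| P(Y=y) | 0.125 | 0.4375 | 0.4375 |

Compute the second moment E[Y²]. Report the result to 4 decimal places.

E[Y²] = (0)²(0.125) + (3)²(0.4375) + (4)²(0.4375) = 10.9375

10.9375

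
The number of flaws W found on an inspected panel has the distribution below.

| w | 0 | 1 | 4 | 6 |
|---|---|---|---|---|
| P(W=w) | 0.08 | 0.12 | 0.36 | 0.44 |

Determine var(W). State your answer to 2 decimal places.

E[W] = (0)(0.08) + (1)(0.12) + (4)(0.36) + (6)(0.44) = 4.2
E[W²] = (0)²(0.08) + (1)²(0.12) + (4)²(0.36) + (6)²(0.44) = 21.72
var(W) = E[W²] − (E[W])² = 21.72 − (4.2)² = 4.08

4.08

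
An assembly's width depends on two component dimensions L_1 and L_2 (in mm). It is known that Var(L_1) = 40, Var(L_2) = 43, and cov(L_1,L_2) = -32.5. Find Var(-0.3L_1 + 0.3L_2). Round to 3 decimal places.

Var(-0.3L_1 + 0.3L_2) = (-0.3)²·Var(L_1) + (0.3)²·Var(L_2) + 2·(-0.3)·(0.3)·cov(L_1,L_2)
= 0.09·40 + 0.09·43 + -0.18·-32.5 = 13.32

13.320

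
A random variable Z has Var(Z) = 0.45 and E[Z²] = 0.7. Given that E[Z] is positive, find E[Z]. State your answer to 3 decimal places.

(E[Z])² = E[Z²] − Var(Z) = 0.7 − 0.45 = 0.25
E[Z] = √0.25 = 0.5

0.500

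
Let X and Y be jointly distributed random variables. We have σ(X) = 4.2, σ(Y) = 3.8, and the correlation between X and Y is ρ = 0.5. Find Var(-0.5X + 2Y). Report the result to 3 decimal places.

Var(X) = (4.2)² = 17.64;  Var(Y) = (3.8)² = 14.44
Cov(X,Y) = ρ·σ(X)·σ(Y) = 0.5·4.2·3.8 = 7.98
Var(-0.5X + 2Y) = (-0.5)²·Var(X) + (2)²·Var(Y) + 2·(-0.5)·(2)·Cov(X,Y)
= 0.25·17.64 + 4·14.44 + -2·7.98 = 46.21

46.210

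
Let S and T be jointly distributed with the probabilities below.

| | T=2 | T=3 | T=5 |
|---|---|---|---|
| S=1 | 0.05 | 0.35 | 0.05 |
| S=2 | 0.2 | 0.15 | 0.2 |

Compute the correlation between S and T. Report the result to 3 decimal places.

E[S] = 1.55,  E[T] = 3.25
E[ST] = 5.1
Cov(S,T) = E[ST] − E[S]E[T] = 5.1 − (1.55)(3.25) = 0.0625
var(S) = 0.2475,  var(T) = 1.1875
ρ = 0.0625 / √(0.2475·1.1875) ≈ 0.115

0.115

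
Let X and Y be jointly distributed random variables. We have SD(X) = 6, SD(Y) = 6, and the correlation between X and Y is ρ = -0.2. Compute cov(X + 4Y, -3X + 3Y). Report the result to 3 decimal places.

388.800

var(X) = (6)² = 36;  var(Y) = (6)² = 36
cov(X,Y) = ρ·SD(X)·SD(Y) = -0.2·6·6 = -7.2
cov(X + 4Y, -3X + 3Y) = (1)(-3)var(X) + (4)(3)var(Y) + [(1)(3) + (4)(-3)]cov(X,Y)
= -3·36 + 12·36 + -9·-7.2 = 388.8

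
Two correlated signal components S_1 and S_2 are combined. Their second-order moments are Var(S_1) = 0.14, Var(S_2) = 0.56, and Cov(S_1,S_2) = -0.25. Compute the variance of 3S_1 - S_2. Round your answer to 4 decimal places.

Var(3S_1 - S_2) = (3)²·Var(S_1) + (-1)²·Var(S_2) + 2·(3)·(-1)·Cov(S_1,S_2)
= 9·0.14 + 1·0.56 + -6·-0.25 = 3.32

3.3200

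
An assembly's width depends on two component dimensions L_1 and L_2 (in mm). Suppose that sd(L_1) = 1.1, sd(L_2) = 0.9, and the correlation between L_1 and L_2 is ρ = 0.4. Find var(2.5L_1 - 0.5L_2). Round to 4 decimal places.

var(L_1) = (1.1)² = 1.21;  var(L_2) = (0.9)² = 0.81
cov(L_1,L_2) = ρ·sd(L_1)·sd(L_2) = 0.4·1.1·0.9 = 0.396
var(2.5L_1 - 0.5L_2) = (2.5)²·var(L_1) + (-0.5)²·var(L_2) + 2·(2.5)·(-0.5)·cov(L_1,L_2)
= 6.25·1.21 + 0.25·0.81 + -2.5·0.396 = 6.775

6.7750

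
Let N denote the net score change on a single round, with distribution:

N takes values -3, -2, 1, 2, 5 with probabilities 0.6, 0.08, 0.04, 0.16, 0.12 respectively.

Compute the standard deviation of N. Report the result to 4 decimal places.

E[N] = (-3)(0.6) + (-2)(0.08) + (1)(0.04) + (2)(0.16) + (5)(0.12) = -1
E[N²] = (-3)²(0.6) + (-2)²(0.08) + (1)²(0.04) + (2)²(0.16) + (5)²(0.12) = 9.4
Var(N) = E[N²] − (E[N])² = 9.4 − (-1)² = 8.4
sd(N) = √8.4 ≈ 2.8983

2.8983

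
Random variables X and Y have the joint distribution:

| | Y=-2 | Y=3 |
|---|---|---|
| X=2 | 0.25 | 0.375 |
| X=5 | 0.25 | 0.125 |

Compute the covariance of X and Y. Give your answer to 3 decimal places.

E[X] = 3.125,  E[Y] = 0.5
E[XY] = 0.625
Cov(X,Y) = E[XY] − E[X]E[Y] = 0.625 − (3.125)(0.5) = -0.9375

-0.938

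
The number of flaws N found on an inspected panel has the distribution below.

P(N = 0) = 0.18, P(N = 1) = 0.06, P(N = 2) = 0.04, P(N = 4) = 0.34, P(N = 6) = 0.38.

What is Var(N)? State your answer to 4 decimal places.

5.0516

E[N] = (0)(0.18) + (1)(0.06) + (2)(0.04) + (4)(0.34) + (6)(0.38) = 3.78
E[N²] = (0)²(0.18) + (1)²(0.06) + (2)²(0.04) + (4)²(0.34) + (6)²(0.38) = 19.34
Var(N) = E[N²] − (E[N])² = 19.34 − (3.78)² = 5.0516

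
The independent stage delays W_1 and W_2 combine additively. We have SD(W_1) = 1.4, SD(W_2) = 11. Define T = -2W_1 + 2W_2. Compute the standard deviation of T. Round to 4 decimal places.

22.1775

Var(W_1) = 1.96, Var(W_2) = 121
By independence, Var(T) = (-2)²Var(W_1) + (2)²Var(W_2)
= (-2)²·1.96 + (2)²·121 = 491.84
SD(T) = √491.84 ≈ 22.1775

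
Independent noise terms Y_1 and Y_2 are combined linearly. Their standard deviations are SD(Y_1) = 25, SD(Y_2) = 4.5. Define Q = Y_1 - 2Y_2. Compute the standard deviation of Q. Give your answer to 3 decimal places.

26.571

V(Y_1) = 625, V(Y_2) = 20.25
By independence, V(Q) = (1)²V(Y_1) + (-2)²V(Y_2)
= (1)²·625 + (-2)²·20.25 = 706
SD(Q) = √706 ≈ 26.571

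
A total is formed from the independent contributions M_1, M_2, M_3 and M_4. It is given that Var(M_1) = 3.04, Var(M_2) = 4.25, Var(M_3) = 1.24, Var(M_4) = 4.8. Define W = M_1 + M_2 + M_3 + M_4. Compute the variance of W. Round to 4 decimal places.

By independence, Var(W) = (1)²Var(M_1) + (1)²Var(M_2) + (1)²Var(M_3) + (1)²Var(M_4)
= (1)²·3.04 + (1)²·4.25 + (1)²·1.24 + (1)²·4.8 = 13.33

13.3300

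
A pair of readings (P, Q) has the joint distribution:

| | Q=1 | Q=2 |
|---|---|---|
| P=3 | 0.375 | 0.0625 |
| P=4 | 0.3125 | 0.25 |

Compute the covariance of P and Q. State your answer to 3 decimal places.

E[P] = 3.5625,  E[Q] = 1.3125
E[PQ] = 4.75
Cov(P,Q) = E[PQ] − E[P]E[Q] = 4.75 − (3.5625)(1.3125) = 0.07421875

0.074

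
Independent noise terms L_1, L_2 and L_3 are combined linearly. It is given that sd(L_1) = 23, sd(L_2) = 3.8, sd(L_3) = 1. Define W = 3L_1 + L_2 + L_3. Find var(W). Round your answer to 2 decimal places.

4776.44

var(L_1) = 529, var(L_2) = 14.44, var(L_3) = 1
By independence, var(W) = (3)²var(L_1) + (1)²var(L_2) + (1)²var(L_3)
= (3)²·529 + (1)²·14.44 + (1)²·1 = 4776.44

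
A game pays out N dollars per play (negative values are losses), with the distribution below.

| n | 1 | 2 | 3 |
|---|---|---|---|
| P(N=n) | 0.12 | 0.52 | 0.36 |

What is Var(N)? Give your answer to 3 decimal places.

0.422

E[N] = (1)(0.12) + (2)(0.52) + (3)(0.36) = 2.24
E[N²] = (1)²(0.12) + (2)²(0.52) + (3)²(0.36) = 5.44
Var(N) = E[N²] − (E[N])² = 5.44 − (2.24)² = 0.4224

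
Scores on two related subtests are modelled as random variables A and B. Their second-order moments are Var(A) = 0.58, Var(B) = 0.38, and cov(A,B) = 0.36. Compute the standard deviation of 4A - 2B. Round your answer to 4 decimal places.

2.2450

Var(4A - 2B) = (4)²·Var(A) + (-2)²·Var(B) + 2·(4)·(-2)·cov(A,B)
= 16·0.58 + 4·0.38 + -16·0.36 = 5.04
σ(4A - 2B) = √5.04 ≈ 2.2450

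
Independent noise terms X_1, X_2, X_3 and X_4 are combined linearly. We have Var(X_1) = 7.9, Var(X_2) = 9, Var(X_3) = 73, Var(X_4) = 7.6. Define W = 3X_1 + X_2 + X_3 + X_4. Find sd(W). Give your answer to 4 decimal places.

By independence, Var(W) = (3)²Var(X_1) + (1)²Var(X_2) + (1)²Var(X_3) + (1)²Var(X_4)
= (3)²·7.9 + (1)²·9 + (1)²·73 + (1)²·7.6 = 160.7
sd(W) = √160.7 ≈ 12.6768

12.6768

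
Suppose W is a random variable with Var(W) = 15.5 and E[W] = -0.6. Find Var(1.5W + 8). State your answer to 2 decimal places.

Var(1.5W + 8) = (1.5)²·Var(W) = 2.25·15.5 = 34.875

34.88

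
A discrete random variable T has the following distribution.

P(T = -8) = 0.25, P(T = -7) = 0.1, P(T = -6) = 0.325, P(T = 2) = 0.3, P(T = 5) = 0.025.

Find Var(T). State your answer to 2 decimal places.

19.02

E[T] = (-8)(0.25) + (-7)(0.1) + (-6)(0.325) + (2)(0.3) + (5)(0.025) = -3.925
E[T²] = (-8)²(0.25) + (-7)²(0.1) + (-6)²(0.325) + (2)²(0.3) + (5)²(0.025) = 34.425
Var(T) = E[T²] − (E[T])² = 34.425 − (-3.925)² = 19.019375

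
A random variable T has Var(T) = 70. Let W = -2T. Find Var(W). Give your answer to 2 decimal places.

Var(-2T) = (-2)²·Var(T) = 4·70 = 280

280.00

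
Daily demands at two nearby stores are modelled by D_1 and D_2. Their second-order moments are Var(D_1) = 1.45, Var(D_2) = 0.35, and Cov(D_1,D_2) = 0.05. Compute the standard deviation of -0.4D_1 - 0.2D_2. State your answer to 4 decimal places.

0.5040

Var(-0.4D_1 - 0.2D_2) = (-0.4)²·Var(D_1) + (-0.2)²·Var(D_2) + 2·(-0.4)·(-0.2)·Cov(D_1,D_2)
= 0.16·1.45 + 0.04·0.35 + 0.16·0.05 = 0.254
σ(-0.4D_1 - 0.2D_2) = √0.254 ≈ 0.5040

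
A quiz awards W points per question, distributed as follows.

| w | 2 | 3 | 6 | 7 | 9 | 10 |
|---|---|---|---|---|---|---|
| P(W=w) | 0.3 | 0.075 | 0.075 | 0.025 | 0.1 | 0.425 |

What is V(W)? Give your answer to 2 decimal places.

E[W] = (2)(0.3) + (3)(0.075) + (6)(0.075) + (7)(0.025) + (9)(0.1) + (10)(0.425) = 6.6
E[W²] = (2)²(0.3) + (3)²(0.075) + (6)²(0.075) + (7)²(0.025) + (9)²(0.1) + (10)²(0.425) = 56.4
V(W) = E[W²] − (E[W])² = 56.4 − (6.6)² = 12.84

12.84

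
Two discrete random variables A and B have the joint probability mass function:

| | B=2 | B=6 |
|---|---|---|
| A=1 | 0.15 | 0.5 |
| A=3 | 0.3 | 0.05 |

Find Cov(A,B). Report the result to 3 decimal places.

-1.140

E[A] = 1.7,  E[B] = 4.2
E[AB] = 6
Cov(A,B) = E[AB] − E[A]E[B] = 6 − (1.7)(4.2) = -1.14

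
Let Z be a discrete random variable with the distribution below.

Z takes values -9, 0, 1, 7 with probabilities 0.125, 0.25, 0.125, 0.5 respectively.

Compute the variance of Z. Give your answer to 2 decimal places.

28.50

E[Z] = (-9)(0.125) + (0)(0.25) + (1)(0.125) + (7)(0.5) = 2.5
E[Z²] = (-9)²(0.125) + (0)²(0.25) + (1)²(0.125) + (7)²(0.5) = 34.75
Var(Z) = E[Z²] − (E[Z])² = 34.75 − (2.5)² = 28.5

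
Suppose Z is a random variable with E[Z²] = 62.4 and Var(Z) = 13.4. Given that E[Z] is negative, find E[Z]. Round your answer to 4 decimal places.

-7.0000

(E[Z])² = E[Z²] − Var(Z) = 62.4 − 13.4 = 49
E[Z] = −√49 = -7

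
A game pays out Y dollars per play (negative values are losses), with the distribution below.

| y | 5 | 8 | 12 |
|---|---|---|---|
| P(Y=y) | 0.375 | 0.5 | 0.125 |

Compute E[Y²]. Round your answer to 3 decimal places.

59.375

E[Y²] = (5)²(0.375) + (8)²(0.5) + (12)²(0.125) = 59.375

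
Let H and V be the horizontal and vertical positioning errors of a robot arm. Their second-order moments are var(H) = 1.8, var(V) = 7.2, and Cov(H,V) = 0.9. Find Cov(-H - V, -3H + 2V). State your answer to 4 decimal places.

Cov(-H - V, -3H + 2V) = (-1)(-3)var(H) + (-1)(2)var(V) + [(-1)(2) + (-1)(-3)]Cov(H,V)
= 3·1.8 + -2·7.2 + 1·0.9 = -8.1

-8.1000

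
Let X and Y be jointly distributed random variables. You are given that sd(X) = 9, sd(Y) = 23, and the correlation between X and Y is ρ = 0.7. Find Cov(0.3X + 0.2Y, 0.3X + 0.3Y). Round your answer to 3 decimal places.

60.765

Var(X) = (9)² = 81;  Var(Y) = (23)² = 529
Cov(X,Y) = ρ·sd(X)·sd(Y) = 0.7·9·23 = 144.9
Cov(0.3X + 0.2Y, 0.3X + 0.3Y) = (0.3)(0.3)Var(X) + (0.2)(0.3)Var(Y) + [(0.3)(0.3) + (0.2)(0.3)]Cov(X,Y)
= 0.09·81 + 0.06·529 + 0.15·144.9 = 60.765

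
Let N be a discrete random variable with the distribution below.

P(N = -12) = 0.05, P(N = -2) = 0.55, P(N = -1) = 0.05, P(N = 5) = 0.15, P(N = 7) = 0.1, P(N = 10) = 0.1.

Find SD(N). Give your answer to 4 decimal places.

5.2545

E[N] = (-12)(0.05) + (-2)(0.55) + (-1)(0.05) + (5)(0.15) + (7)(0.1) + (10)(0.1) = 0.7
E[N²] = (-12)²(0.05) + (-2)²(0.55) + (-1)²(0.05) + (5)²(0.15) + (7)²(0.1) + (10)²(0.1) = 28.1
V(N) = E[N²] − (E[N])² = 28.1 − (0.7)² = 27.61
SD(N) = √27.61 ≈ 5.2545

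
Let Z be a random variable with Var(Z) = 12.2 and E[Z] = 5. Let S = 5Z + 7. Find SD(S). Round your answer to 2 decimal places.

17.46

Var(5Z + 7) = (5)²·12.2 = 305
SD(S) = √305 ≈ 17.46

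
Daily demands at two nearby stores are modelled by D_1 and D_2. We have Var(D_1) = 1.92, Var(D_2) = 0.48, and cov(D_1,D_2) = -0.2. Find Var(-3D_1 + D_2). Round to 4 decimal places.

Var(-3D_1 + D_2) = (-3)²·Var(D_1) + (1)²·Var(D_2) + 2·(-3)·(1)·cov(D_1,D_2)
= 9·1.92 + 1·0.48 + -6·-0.2 = 18.96

18.9600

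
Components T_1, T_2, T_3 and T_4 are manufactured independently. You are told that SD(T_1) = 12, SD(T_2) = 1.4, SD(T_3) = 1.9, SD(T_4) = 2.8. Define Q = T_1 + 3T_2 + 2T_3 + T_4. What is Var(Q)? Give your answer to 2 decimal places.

Var(T_1) = 144, Var(T_2) = 1.96, Var(T_3) = 3.61, Var(T_4) = 7.84
By independence, Var(Q) = (1)²Var(T_1) + (3)²Var(T_2) + (2)²Var(T_3) + (1)²Var(T_4)
= (1)²·144 + (3)²·1.96 + (2)²·3.61 + (1)²·7.84 = 183.92

183.92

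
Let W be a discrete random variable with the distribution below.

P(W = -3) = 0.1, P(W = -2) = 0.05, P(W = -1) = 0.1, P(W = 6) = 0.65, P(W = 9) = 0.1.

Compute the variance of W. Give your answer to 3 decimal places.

E[W] = (-3)(0.1) + (-2)(0.05) + (-1)(0.1) + (6)(0.65) + (9)(0.1) = 4.3
E[W²] = (-3)²(0.1) + (-2)²(0.05) + (-1)²(0.1) + (6)²(0.65) + (9)²(0.1) = 32.7
Var(W) = E[W²] − (E[W])² = 32.7 − (4.3)² = 14.21

14.210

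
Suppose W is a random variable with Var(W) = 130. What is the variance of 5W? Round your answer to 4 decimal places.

Var(5W) = (5)²·Var(W) = 25·130 = 3250

3250.0000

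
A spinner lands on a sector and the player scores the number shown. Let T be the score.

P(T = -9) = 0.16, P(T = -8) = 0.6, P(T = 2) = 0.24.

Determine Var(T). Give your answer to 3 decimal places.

19.142

E[T] = (-9)(0.16) + (-8)(0.6) + (2)(0.24) = -5.76
E[T²] = (-9)²(0.16) + (-8)²(0.6) + (2)²(0.24) = 52.32
Var(T) = E[T²] − (E[T])² = 52.32 − (-5.76)² = 19.1424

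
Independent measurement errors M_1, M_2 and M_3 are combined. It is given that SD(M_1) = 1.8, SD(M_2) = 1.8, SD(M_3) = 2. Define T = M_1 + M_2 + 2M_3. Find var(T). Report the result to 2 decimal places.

var(M_1) = 3.24, var(M_2) = 3.24, var(M_3) = 4
By independence, var(T) = (1)²var(M_1) + (1)²var(M_2) + (2)²var(M_3)
= (1)²·3.24 + (1)²·3.24 + (2)²·4 = 22.48

22.48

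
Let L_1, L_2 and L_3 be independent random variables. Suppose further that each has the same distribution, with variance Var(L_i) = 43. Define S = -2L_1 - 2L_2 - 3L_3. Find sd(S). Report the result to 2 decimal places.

27.04

By independence, Var(S) = (-2)²Var(L_1) + (-2)²Var(L_2) + (-3)²Var(L_3)
= (-2)²·43 + (-2)²·43 + (-3)²·43 = 731
sd(S) = √731 ≈ 27.04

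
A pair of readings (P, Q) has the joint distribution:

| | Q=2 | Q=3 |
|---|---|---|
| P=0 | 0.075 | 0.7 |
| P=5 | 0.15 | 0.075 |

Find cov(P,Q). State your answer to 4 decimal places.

E[P] = 1.125,  E[Q] = 2.775
E[PQ] = 2.625
cov(P,Q) = E[PQ] − E[P]E[Q] = 2.625 − (1.125)(2.775) = -0.496875

-0.4969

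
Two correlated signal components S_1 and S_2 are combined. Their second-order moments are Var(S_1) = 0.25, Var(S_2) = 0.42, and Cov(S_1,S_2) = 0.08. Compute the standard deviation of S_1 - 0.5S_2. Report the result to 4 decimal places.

0.5244

Var(S_1 - 0.5S_2) = (1)²·Var(S_1) + (-0.5)²·Var(S_2) + 2·(1)·(-0.5)·Cov(S_1,S_2)
= 1·0.25 + 0.25·0.42 + -1·0.08 = 0.275
SD(S_1 - 0.5S_2) = √0.275 ≈ 0.5244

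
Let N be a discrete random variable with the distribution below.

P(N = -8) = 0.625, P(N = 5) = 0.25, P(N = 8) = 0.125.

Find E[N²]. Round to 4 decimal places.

54.2500

E[N²] = (-8)²(0.625) + (5)²(0.25) + (8)²(0.125) = 54.25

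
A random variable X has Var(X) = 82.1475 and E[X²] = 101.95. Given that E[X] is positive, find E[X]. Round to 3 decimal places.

(E[X])² = E[X²] − Var(X) = 101.95 − 82.1475 = 19.8025
E[X] = √19.8025 = 4.45

4.450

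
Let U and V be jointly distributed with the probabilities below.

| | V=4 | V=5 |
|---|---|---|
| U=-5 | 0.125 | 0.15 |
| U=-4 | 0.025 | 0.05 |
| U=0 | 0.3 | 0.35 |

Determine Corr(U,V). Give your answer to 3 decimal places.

E[U] = -1.675,  E[V] = 4.55
E[UV] = -7.65
Cov(U,V) = E[UV] − E[U]E[V] = -7.65 − (-1.675)(4.55) = -0.02875
Var(U) = 5.269375,  Var(V) = 0.2475
ρ = -0.02875 / √(5.269375·0.2475) ≈ -0.025

-0.025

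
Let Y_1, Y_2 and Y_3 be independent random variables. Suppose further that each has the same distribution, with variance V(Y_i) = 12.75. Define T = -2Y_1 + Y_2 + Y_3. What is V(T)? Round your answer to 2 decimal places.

By independence, V(T) = (-2)²V(Y_1) + (1)²V(Y_2) + (1)²V(Y_3)
= (-2)²·12.75 + (1)²·12.75 + (1)²·12.75 = 76.5

76.50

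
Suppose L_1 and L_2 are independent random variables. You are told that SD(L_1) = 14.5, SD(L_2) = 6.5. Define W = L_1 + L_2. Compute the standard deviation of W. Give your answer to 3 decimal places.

15.890

Var(L_1) = 210.25, Var(L_2) = 42.25
By independence, Var(W) = (1)²Var(L_1) + (1)²Var(L_2)
= (1)²·210.25 + (1)²·42.25 = 252.5
SD(W) = √252.5 ≈ 15.890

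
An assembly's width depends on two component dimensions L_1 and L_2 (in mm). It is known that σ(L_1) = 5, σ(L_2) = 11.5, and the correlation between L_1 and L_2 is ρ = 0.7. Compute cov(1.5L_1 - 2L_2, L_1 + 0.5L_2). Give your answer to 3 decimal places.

Var(L_1) = (5)² = 25;  Var(L_2) = (11.5)² = 132.25
cov(L_1,L_2) = ρ·σ(L_1)·σ(L_2) = 0.7·5·11.5 = 40.25
cov(1.5L_1 - 2L_2, L_1 + 0.5L_2) = (1.5)(1)Var(L_1) + (-2)(0.5)Var(L_2) + [(1.5)(0.5) + (-2)(1)]cov(L_1,L_2)
= 1.5·25 + -1·132.25 + -1.25·40.25 = -145.0625

-145.063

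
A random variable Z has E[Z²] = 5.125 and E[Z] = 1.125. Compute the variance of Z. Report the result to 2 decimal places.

V(Z) = 5.125 − (1.125)² = 3.859375

3.86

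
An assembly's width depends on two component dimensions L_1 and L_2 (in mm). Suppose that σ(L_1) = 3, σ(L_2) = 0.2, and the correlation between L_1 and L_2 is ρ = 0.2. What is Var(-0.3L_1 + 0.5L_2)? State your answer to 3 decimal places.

0.784

Var(L_1) = (3)² = 9;  Var(L_2) = (0.2)² = 0.04
Cov(L_1,L_2) = ρ·σ(L_1)·σ(L_2) = 0.2·3·0.2 = 0.12
Var(-0.3L_1 + 0.5L_2) = (-0.3)²·Var(L_1) + (0.5)²·Var(L_2) + 2·(-0.3)·(0.5)·Cov(L_1,L_2)
= 0.09·9 + 0.25·0.04 + -0.3·0.12 = 0.784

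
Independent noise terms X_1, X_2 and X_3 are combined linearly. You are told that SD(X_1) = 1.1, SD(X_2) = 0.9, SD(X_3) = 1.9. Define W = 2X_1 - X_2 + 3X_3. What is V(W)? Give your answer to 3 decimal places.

V(X_1) = 1.21, V(X_2) = 0.81, V(X_3) = 3.61
By independence, V(W) = (2)²V(X_1) + (-1)²V(X_2) + (3)²V(X_3)
= (2)²·1.21 + (-1)²·0.81 + (3)²·3.61 = 38.14

38.140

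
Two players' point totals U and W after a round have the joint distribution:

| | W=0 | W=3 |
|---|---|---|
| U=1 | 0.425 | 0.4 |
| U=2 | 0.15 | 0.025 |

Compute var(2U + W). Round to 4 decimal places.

E[U] = 1.175,  E[W] = 1.275,  E[UW] = 1.35
var(U) = 1.525 − (1.175)² = 0.144375;  var(W) = 3.825 − (1.275)² = 2.199375
Cov(U,W) = 1.35 − (1.175)(1.275) = -0.148125
var(2U + W) = (2)²·0.144375 + (1)²·2.199375 + 2·(2)·(1)·-0.148125 = 2.184375

2.1844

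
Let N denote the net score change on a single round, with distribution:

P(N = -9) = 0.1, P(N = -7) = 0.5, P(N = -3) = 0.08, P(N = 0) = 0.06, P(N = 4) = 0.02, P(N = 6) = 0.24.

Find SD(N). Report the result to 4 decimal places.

E[N] = (-9)(0.1) + (-7)(0.5) + (-3)(0.08) + (0)(0.06) + (4)(0.02) + (6)(0.24) = -3.12
E[N²] = (-9)²(0.1) + (-7)²(0.5) + (-3)²(0.08) + (0)²(0.06) + (4)²(0.02) + (6)²(0.24) = 42.28
var(N) = E[N²] − (E[N])² = 42.28 − (-3.12)² = 32.5456
SD(N) = √32.5456 ≈ 5.7049

5.7049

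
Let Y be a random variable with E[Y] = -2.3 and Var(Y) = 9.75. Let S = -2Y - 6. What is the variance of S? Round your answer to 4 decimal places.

Var(-2Y - 6) = (-2)²·Var(Y) = 4·9.75 = 39

39.0000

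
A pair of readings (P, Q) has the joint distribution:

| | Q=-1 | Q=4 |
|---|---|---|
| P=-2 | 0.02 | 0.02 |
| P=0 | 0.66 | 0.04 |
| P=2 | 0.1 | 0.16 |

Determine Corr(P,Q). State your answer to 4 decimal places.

0.4408

E[P] = 0.44,  E[Q] = 0.1
E[PQ] = 0.96
Cov(P,Q) = E[PQ] − E[P]E[Q] = 0.96 − (0.44)(0.1) = 0.916
V(P) = 1.0064,  V(Q) = 4.29
ρ = 0.916 / √(1.0064·4.29) ≈ 0.4408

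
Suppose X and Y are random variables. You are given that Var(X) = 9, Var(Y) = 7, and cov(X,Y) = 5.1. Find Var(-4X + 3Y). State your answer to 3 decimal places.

Var(-4X + 3Y) = (-4)²·Var(X) + (3)²·Var(Y) + 2·(-4)·(3)·cov(X,Y)
= 16·9 + 9·7 + -24·5.1 = 84.6

84.600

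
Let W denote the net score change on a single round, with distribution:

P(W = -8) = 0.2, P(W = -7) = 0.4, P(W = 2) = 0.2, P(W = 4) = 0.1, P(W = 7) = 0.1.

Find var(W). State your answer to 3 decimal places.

E[W] = (-8)(0.2) + (-7)(0.4) + (2)(0.2) + (4)(0.1) + (7)(0.1) = -2.9
E[W²] = (-8)²(0.2) + (-7)²(0.4) + (2)²(0.2) + (4)²(0.1) + (7)²(0.1) = 39.7
var(W) = E[W²] − (E[W])² = 39.7 − (-2.9)² = 31.29

31.290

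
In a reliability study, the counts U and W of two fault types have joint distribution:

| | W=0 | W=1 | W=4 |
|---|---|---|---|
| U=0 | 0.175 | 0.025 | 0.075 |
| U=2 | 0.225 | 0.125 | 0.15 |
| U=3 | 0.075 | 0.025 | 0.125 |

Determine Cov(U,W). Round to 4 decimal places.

0.3869

E[U] = 1.675,  E[W] = 1.575
E[UW] = 3.025
Cov(U,W) = E[UW] − E[U]E[W] = 3.025 − (1.675)(1.575) = 0.386875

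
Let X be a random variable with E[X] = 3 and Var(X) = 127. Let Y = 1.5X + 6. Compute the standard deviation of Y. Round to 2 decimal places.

Var(1.5X + 6) = (1.5)²·127 = 285.75
SD(Y) = √285.75 ≈ 16.90

16.90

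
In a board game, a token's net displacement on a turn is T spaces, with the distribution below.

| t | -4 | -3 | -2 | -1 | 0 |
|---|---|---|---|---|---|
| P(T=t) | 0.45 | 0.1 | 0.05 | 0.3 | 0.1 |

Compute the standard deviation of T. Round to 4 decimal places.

1.5330

E[T] = (-4)(0.45) + (-3)(0.1) + (-2)(0.05) + (-1)(0.3) + (0)(0.1) = -2.5
E[T²] = (-4)²(0.45) + (-3)²(0.1) + (-2)²(0.05) + (-1)²(0.3) + (0)²(0.1) = 8.6
var(T) = E[T²] − (E[T])² = 8.6 − (-2.5)² = 2.35
SD(T) = √2.35 ≈ 1.5330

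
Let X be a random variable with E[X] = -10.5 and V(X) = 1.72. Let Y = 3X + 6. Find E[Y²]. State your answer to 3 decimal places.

E[3X + 6] = 3·-10.5 + 6 = -25.5
V(3X + 6) = (3)²·1.72 = 15.48
E[Y²] = V(Y) + (E[Y])² = 15.48 + (-25.5)² = 665.73

665.730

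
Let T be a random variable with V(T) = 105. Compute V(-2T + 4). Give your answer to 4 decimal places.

420.0000

V(-2T + 4) = (-2)²·V(T) = 4·105 = 420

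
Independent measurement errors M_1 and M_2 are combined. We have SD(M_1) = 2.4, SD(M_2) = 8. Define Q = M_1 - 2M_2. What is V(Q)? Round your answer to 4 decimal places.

V(M_1) = 5.76, V(M_2) = 64
By independence, V(Q) = (1)²V(M_1) + (-2)²V(M_2)
= (1)²·5.76 + (-2)²·64 = 261.76

261.7600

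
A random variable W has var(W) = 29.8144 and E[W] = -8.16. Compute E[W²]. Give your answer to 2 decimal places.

E[W²] = var(W) + (E[W])² = 29.8144 + (-8.16)² = 96.4

96.40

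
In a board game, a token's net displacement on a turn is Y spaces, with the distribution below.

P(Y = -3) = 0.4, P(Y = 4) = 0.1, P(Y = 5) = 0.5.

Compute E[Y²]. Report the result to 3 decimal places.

17.700

E[Y²] = (-3)²(0.4) + (4)²(0.1) + (5)²(0.5) = 17.7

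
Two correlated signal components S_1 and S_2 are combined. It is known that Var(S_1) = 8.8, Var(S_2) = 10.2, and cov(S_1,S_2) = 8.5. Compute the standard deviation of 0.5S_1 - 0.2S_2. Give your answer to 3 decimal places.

0.953

Var(0.5S_1 - 0.2S_2) = (0.5)²·Var(S_1) + (-0.2)²·Var(S_2) + 2·(0.5)·(-0.2)·cov(S_1,S_2)
= 0.25·8.8 + 0.04·10.2 + -0.2·8.5 = 0.908
σ(0.5S_1 - 0.2S_2) = √0.908 ≈ 0.953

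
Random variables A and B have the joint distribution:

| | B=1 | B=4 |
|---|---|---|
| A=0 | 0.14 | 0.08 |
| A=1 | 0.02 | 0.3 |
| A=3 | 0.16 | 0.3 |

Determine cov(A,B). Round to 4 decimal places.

E[A] = 1.7,  E[B] = 3.04
E[AB] = 5.3
cov(A,B) = E[AB] − E[A]E[B] = 5.3 − (1.7)(3.04) = 0.132

0.1320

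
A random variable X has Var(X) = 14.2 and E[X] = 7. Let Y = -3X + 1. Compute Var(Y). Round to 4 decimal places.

Var(-3X + 1) = (-3)²·Var(X) = 9·14.2 = 127.8

127.8000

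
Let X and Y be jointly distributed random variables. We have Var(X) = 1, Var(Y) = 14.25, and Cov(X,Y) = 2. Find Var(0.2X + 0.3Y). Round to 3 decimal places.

1.563

Var(0.2X + 0.3Y) = (0.2)²·Var(X) + (0.3)²·Var(Y) + 2·(0.2)·(0.3)·Cov(X,Y)
= 0.04·1 + 0.09·14.25 + 0.12·2 = 1.5625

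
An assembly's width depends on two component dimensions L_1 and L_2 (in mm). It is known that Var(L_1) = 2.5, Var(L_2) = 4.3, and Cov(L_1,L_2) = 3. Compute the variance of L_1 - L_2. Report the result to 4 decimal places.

Var(L_1 - L_2) = (1)²·Var(L_1) + (-1)²·Var(L_2) + 2·(1)·(-1)·Cov(L_1,L_2)
= 1·2.5 + 1·4.3 + -2·3 = 0.8

0.8000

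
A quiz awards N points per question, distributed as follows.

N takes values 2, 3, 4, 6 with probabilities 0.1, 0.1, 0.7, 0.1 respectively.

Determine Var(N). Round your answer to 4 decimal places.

E[N] = (2)(0.1) + (3)(0.1) + (4)(0.7) + (6)(0.1) = 3.9
E[N²] = (2)²(0.1) + (3)²(0.1) + (4)²(0.7) + (6)²(0.1) = 16.1
Var(N) = E[N²] − (E[N])² = 16.1 − (3.9)² = 0.89

0.8900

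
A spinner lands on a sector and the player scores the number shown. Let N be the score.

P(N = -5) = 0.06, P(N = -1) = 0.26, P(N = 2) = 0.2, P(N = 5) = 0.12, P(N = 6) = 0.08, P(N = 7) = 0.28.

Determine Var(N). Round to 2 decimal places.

13.87

E[N] = (-5)(0.06) + (-1)(0.26) + (2)(0.2) + (5)(0.12) + (6)(0.08) + (7)(0.28) = 2.88
E[N²] = (-5)²(0.06) + (-1)²(0.26) + (2)²(0.2) + (5)²(0.12) + (6)²(0.08) + (7)²(0.28) = 22.16
Var(N) = E[N²] − (E[N])² = 22.16 − (2.88)² = 13.8656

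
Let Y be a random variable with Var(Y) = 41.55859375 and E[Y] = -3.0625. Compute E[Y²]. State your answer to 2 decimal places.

50.94

E[Y²] = Var(Y) + (E[Y])² = 41.55859375 + (-3.0625)² = 50.9375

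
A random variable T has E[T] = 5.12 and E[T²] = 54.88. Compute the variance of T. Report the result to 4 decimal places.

28.6656

V(T) = 54.88 − (5.12)² = 28.6656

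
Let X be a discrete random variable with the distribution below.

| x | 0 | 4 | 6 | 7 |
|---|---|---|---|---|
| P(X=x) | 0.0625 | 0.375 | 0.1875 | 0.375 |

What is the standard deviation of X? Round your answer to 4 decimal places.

E[X] = (0)(0.0625) + (4)(0.375) + (6)(0.1875) + (7)(0.375) = 5.25
E[X²] = (0)²(0.0625) + (4)²(0.375) + (6)²(0.1875) + (7)²(0.375) = 31.125
var(X) = E[X²] − (E[X])² = 31.125 − (5.25)² = 3.5625
SD(X) = √3.5625 ≈ 1.8875

1.8875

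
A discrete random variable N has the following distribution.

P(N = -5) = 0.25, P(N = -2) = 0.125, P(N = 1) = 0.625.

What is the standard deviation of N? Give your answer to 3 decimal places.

E[N] = (-5)(0.25) + (-2)(0.125) + (1)(0.625) = -0.875
E[N²] = (-5)²(0.25) + (-2)²(0.125) + (1)²(0.625) = 7.375
Var(N) = E[N²] − (E[N])² = 7.375 − (-0.875)² = 6.609375
sd(N) = √6.609375 ≈ 2.571

2.571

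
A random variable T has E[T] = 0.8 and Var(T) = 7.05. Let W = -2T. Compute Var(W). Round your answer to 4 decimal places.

28.2000

Var(-2T) = (-2)²·Var(T) = 4·7.05 = 28.2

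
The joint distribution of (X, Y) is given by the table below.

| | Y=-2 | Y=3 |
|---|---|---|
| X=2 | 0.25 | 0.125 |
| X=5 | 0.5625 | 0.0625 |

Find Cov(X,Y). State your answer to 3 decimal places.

E[X] = 3.875,  E[Y] = -1.0625
E[XY] = -4.9375
Cov(X,Y) = E[XY] − E[X]E[Y] = -4.9375 − (3.875)(-1.0625) = -0.8203125

-0.820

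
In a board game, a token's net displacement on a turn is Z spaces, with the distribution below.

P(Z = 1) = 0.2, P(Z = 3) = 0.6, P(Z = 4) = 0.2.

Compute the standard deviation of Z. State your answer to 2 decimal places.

E[Z] = (1)(0.2) + (3)(0.6) + (4)(0.2) = 2.8
E[Z²] = (1)²(0.2) + (3)²(0.6) + (4)²(0.2) = 8.8
Var(Z) = E[Z²] − (E[Z])² = 8.8 − (2.8)² = 0.96
sd(Z) = √0.96 ≈ 0.98

0.98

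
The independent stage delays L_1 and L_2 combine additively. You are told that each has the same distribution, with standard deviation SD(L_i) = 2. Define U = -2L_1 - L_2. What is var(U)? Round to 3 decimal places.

20.000

var(L_i) = (2)² = 4
By independence, var(U) = (-2)²var(L_1) + (-1)²var(L_2)
= (-2)²·4 + (-1)²·4 = 20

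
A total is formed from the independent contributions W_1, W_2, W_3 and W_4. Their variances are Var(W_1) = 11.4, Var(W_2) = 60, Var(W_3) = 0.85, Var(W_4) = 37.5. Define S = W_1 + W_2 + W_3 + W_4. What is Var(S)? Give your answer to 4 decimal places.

109.7500

By independence, Var(S) = (1)²Var(W_1) + (1)²Var(W_2) + (1)²Var(W_3) + (1)²Var(W_4)
= (1)²·11.4 + (1)²·60 + (1)²·0.85 + (1)²·37.5 = 109.75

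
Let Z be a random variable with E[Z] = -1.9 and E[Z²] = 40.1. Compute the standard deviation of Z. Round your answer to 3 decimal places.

6.041

Var(Z) = 40.1 − (-1.9)² = 36.49
SD(Z) = √36.49 ≈ 6.041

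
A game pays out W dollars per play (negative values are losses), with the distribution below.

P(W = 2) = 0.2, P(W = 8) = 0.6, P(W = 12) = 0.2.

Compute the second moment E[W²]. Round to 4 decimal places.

E[W²] = (2)²(0.2) + (8)²(0.6) + (12)²(0.2) = 68

68.0000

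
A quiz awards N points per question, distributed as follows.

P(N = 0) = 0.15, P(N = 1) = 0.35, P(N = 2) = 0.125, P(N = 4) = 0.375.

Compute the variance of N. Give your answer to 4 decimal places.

E[N] = (0)(0.15) + (1)(0.35) + (2)(0.125) + (4)(0.375) = 2.1
E[N²] = (0)²(0.15) + (1)²(0.35) + (2)²(0.125) + (4)²(0.375) = 6.85
Var(N) = E[N²] − (E[N])² = 6.85 − (2.1)² = 2.44

2.4400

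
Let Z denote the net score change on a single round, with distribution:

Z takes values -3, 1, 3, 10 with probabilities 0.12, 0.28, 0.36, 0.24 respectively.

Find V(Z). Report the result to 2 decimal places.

E[Z] = (-3)(0.12) + (1)(0.28) + (3)(0.36) + (10)(0.24) = 3.4
E[Z²] = (-3)²(0.12) + (1)²(0.28) + (3)²(0.36) + (10)²(0.24) = 28.6
V(Z) = E[Z²] − (E[Z])² = 28.6 − (3.4)² = 17.04

17.04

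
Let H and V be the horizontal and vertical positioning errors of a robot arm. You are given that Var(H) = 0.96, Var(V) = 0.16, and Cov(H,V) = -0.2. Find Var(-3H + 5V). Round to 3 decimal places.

Var(-3H + 5V) = (-3)²·Var(H) + (5)²·Var(V) + 2·(-3)·(5)·Cov(H,V)
= 9·0.96 + 25·0.16 + -30·-0.2 = 18.64

18.640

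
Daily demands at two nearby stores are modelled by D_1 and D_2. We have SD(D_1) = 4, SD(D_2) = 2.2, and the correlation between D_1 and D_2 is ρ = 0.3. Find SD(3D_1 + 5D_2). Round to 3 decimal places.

Var(D_1) = (4)² = 16;  Var(D_2) = (2.2)² = 4.84
Cov(D_1,D_2) = ρ·SD(D_1)·SD(D_2) = 0.3·4·2.2 = 2.64
Var(3D_1 + 5D_2) = (3)²·Var(D_1) + (5)²·Var(D_2) + 2·(3)·(5)·Cov(D_1,D_2)
= 9·16 + 25·4.84 + 30·2.64 = 344.2
SD(3D_1 + 5D_2) = √344.2 ≈ 18.553

18.553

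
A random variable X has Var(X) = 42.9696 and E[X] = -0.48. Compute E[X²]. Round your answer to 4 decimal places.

E[X²] = Var(X) + (E[X])² = 42.9696 + (-0.48)² = 43.2

43.2000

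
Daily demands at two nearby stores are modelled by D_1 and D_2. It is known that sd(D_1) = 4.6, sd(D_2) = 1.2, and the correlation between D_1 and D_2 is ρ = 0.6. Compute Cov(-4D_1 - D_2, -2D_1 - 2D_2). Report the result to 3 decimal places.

205.280

Var(D_1) = (4.6)² = 21.16;  Var(D_2) = (1.2)² = 1.44
Cov(D_1,D_2) = ρ·sd(D_1)·sd(D_2) = 0.6·4.6·1.2 = 3.312
Cov(-4D_1 - D_2, -2D_1 - 2D_2) = (-4)(-2)Var(D_1) + (-1)(-2)Var(D_2) + [(-4)(-2) + (-1)(-2)]Cov(D_1,D_2)
= 8·21.16 + 2·1.44 + 10·3.312 = 205.28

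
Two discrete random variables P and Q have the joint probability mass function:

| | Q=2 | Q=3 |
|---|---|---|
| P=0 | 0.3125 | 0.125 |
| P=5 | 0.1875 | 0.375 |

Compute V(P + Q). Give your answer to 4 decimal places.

E[P] = 2.8125,  E[Q] = 2.5,  E[PQ] = 7.5
V(P) = 14.0625 − (2.8125)² = 6.15234375;  V(Q) = 6.5 − (2.5)² = 0.25
Cov(P,Q) = 7.5 − (2.8125)(2.5) = 0.46875
V(P + Q) = (1)²·6.15234375 + (1)²·0.25 + 2·(1)·(1)·0.46875 = 7.33984375

7.3398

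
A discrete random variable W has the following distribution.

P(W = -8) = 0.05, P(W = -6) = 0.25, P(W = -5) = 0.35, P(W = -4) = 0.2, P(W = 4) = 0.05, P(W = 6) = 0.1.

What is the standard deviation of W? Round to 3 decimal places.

3.902

E[W] = (-8)(0.05) + (-6)(0.25) + (-5)(0.35) + (-4)(0.2) + (4)(0.05) + (6)(0.1) = -3.65
E[W²] = (-8)²(0.05) + (-6)²(0.25) + (-5)²(0.35) + (-4)²(0.2) + (4)²(0.05) + (6)²(0.1) = 28.55
Var(W) = E[W²] − (E[W])² = 28.55 − (-3.65)² = 15.2275
SD(W) = √15.2275 ≈ 3.902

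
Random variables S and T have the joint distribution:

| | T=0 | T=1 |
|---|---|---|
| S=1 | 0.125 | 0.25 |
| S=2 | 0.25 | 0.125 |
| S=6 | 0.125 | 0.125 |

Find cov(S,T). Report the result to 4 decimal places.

-0.0625

E[S] = 2.625,  E[T] = 0.5
E[ST] = 1.25
cov(S,T) = E[ST] − E[S]E[T] = 1.25 − (2.625)(0.5) = -0.0625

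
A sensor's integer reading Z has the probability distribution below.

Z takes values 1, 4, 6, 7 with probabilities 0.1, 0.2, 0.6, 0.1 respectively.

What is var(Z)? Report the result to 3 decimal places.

2.760

E[Z] = (1)(0.1) + (4)(0.2) + (6)(0.6) + (7)(0.1) = 5.2
E[Z²] = (1)²(0.1) + (4)²(0.2) + (6)²(0.6) + (7)²(0.1) = 29.8
var(Z) = E[Z²] − (E[Z])² = 29.8 − (5.2)² = 2.76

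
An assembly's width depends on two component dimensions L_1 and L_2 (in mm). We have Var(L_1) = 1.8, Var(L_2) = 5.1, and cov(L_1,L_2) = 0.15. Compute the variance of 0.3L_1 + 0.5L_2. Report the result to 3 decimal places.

Var(0.3L_1 + 0.5L_2) = (0.3)²·Var(L_1) + (0.5)²·Var(L_2) + 2·(0.3)·(0.5)·cov(L_1,L_2)
= 0.09·1.8 + 0.25·5.1 + 0.3·0.15 = 1.482

1.482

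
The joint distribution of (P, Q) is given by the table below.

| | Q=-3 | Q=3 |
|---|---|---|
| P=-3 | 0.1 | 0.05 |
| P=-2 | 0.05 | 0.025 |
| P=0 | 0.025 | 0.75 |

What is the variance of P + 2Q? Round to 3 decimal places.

29.160

E[P] = -0.6,  E[Q] = 1.95,  E[PQ] = 0.6
Var(P) = 1.65 − (-0.6)² = 1.29;  Var(Q) = 9 − (1.95)² = 5.1975
Cov(P,Q) = 0.6 − (-0.6)(1.95) = 1.77
Var(P + 2Q) = (1)²·1.29 + (2)²·5.1975 + 2·(1)·(2)·1.77 = 29.16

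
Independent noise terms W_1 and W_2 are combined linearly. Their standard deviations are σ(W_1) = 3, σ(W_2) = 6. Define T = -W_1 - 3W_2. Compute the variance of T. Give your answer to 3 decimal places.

333.000

var(W_1) = 9, var(W_2) = 36
By independence, var(T) = (-1)²var(W_1) + (-3)²var(W_2)
= (-1)²·9 + (-3)²·36 = 333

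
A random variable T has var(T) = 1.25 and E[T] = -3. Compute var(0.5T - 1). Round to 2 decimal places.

var(0.5T - 1) = (0.5)²·var(T) = 0.25·1.25 = 0.3125

0.31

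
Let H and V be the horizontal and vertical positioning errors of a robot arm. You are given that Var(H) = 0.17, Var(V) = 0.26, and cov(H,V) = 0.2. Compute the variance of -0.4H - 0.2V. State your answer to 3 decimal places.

Var(-0.4H - 0.2V) = (-0.4)²·Var(H) + (-0.2)²·Var(V) + 2·(-0.4)·(-0.2)·cov(H,V)
= 0.16·0.17 + 0.04·0.26 + 0.16·0.2 = 0.0696

0.070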